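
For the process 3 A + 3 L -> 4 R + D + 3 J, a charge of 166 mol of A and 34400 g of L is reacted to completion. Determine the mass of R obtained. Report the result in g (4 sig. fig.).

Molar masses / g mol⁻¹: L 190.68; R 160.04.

35420 g

n(A) = 166.0 mol
n(L) = 34400 / 190.68 = 180.4 mol
n/ν → A: 55.33, L: 60.13; A is limiting.
n(R) = (4/3) × 166.0 = 221.3 mol
mass = 221.3 × 160.04 = 35420 g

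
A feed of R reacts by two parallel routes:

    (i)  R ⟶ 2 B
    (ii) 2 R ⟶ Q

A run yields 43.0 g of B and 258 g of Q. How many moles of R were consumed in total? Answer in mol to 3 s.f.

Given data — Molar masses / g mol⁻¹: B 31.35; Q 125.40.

n(B) = 43.0 / 31.35 = 1.372 mol
n(Q) = 258 / 125.40 = 2.057 mol
n(R) via (i) = (1/2)×1.372 = 0.6860 mol
n(R) via (ii) = (2/1)×2.057 = 4.114 mol
total n(R) = 0.6860 + 4.114 = 4.800 mol

4.80 mol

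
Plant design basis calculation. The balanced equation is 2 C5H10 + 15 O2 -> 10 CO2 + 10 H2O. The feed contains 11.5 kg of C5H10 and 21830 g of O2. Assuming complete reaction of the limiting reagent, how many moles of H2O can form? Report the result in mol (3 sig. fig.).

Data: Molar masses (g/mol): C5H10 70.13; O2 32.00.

455 mol

n(C5H10) = 11.50×1000 / 70.13 = 164.0 mol
n(O2) = 21830 / 32.00 = 682.2 mol
n/ν for C5H10 = 164.0/2 = 82.00
n/ν for O2 = 682.2/15 = 45.48
Smallest n/ν is O2 → limiting reagent.
n(H2O) = (10/15) × 682.2 = 454.8 mol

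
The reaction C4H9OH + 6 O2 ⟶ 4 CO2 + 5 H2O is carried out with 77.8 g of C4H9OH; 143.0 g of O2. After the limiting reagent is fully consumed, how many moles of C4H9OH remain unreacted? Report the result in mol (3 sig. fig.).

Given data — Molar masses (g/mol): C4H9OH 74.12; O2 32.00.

n(C4H9OH) = 77.80 / 74.12 = 1.050 mol
n(O2) = 143.0 / 32.00 = 4.469 mol
n/ν → C4H9OH: 1.050, O2: 0.7448; O2 is limiting.
C4H9OH consumed = (1/6) × 4.469 = 0.7448 mol
C4H9OH remaining = 1.050 − 0.7448 = 0.3052 mol

0.305 mol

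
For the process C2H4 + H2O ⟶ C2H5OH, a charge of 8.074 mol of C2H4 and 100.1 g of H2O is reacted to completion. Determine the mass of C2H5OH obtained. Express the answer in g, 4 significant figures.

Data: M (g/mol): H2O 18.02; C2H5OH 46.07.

n(C2H4) = 8.074 mol
n(H2O) = 100.1 / 18.02 = 5.555 mol
n/ν for C2H4 = 8.074/1 = 8.074
n/ν for H2O = 5.555/1 = 5.555
Smallest n/ν is H2O → limiting reagent.
n(C2H5OH) = (1/1) × 5.555 = 5.555 mol
mass = 5.555 × 46.07 = 255.9 g

255.9 g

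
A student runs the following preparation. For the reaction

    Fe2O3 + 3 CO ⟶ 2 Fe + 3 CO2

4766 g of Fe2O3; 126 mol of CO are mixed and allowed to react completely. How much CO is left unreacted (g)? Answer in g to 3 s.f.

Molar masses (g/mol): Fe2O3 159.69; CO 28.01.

1020 g

n(Fe2O3) = 4766 / 159.69 = 29.85 mol
n(CO) = 126.0 mol
n/ν for Fe2O3 = 29.85/1 = 29.85
n/ν for CO = 126.0/3 = 42.00
Smallest n/ν is Fe2O3 → limiting reagent.
CO consumed = (3/1) × 29.85 = 89.55 mol
CO remaining = 126.0 − 89.55 = 36.45 mol
mass = 36.45 × 28.01 = 1021 g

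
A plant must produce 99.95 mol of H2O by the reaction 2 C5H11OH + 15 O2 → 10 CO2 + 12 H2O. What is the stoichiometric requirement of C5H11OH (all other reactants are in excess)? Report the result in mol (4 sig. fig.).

16.66 mol

n(H2O) = 99.95 mol
n(C5H11OH) = (2/12) × 99.95 = 16.66 mol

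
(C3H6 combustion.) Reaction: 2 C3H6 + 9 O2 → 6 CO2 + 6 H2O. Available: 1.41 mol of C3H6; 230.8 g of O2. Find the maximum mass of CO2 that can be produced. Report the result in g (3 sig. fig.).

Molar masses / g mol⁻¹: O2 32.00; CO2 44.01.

n(C3H6) = 1.410 mol
n(O2) = 230.8 / 32.00 = 7.213 mol
n/ν → C3H6: 0.7050, O2: 0.8014; C3H6 is limiting.
n(CO2) = (6/2) × 1.410 = 4.230 mol
mass = 4.230 × 44.01 = 186.2 g

186 g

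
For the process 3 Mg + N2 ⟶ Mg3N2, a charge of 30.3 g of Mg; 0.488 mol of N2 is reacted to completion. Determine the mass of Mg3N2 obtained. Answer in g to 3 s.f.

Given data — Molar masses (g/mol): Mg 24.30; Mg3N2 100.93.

42.0 g

n(Mg) = 30.30 / 24.30 = 1.247 mol
n(N2) = 0.4880 mol
n/ν for Mg = 1.247/3 = 0.4157
n/ν for N2 = 0.4880/1 = 0.4880
Smallest n/ν is Mg → limiting reagent.
n(Mg3N2) = (1/3) × 1.247 = 0.4157 mol
mass = 0.4157 × 100.93 = 41.96 g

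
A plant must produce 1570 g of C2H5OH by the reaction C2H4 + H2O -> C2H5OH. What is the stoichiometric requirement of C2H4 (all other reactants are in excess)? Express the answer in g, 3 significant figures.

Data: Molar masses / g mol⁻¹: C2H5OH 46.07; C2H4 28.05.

956 g

n(C2H5OH) = 1570 / 46.07 = 34.08 mol
n(C2H4) = (1/1) × 34.08 = 34.08 mol
mass = 34.08 × 28.05 = 955.9 g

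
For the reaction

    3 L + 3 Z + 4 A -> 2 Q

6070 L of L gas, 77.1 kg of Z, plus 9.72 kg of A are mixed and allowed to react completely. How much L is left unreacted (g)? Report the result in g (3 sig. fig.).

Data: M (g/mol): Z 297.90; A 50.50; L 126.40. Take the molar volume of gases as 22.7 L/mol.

n(L) = 6070 / 22.7 = 267.4 mol
n(Z) = 77.10×1000 / 297.90 = 258.8 mol
n(A) = 9.720×1000 / 50.50 = 192.5 mol
n/ν → L: 89.13, Z: 86.27, A: 48.13; A is limiting.
L consumed = (3/4) × 192.5 = 144.4 mol
L remaining = 267.4 − 144.4 = 123.0 mol
mass = 123.0 × 126.40 = 15550 g

15600 g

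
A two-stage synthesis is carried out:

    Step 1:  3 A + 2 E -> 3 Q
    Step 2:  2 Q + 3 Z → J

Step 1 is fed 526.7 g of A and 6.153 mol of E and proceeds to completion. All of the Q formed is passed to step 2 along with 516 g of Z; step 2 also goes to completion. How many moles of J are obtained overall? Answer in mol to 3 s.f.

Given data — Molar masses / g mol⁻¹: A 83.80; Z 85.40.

Step 1:
n(A) = 526.7 / 83.80 = 6.285 mol
n(E) = 6.153 mol
n/ν for A = 6.285/3 = 2.095
n/ν for E = 6.153/2 = 3.077
Smallest n/ν is A → limiting reagent.
n(Q) produced = (3/3) × 6.285 = 6.285 mol
Step 2:
n(Q) available = 6.285 mol
n(Z) = 516.0 / 85.40 = 6.042 mol
n/ν for Q = 6.285/2 = 3.143
n/ν for Z = 6.042/3 = 2.014
Smallest n/ν is Z → limiting reagent.
n(J) = (1/3) × 6.042 = 2.014 mol

2.01 mol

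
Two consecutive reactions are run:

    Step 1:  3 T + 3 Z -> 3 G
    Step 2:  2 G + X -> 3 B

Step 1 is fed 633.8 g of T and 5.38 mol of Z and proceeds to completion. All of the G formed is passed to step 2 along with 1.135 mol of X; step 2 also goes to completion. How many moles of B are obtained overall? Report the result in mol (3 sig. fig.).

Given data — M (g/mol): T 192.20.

3.41 mol

Step 1:
n(T) = 633.8 / 192.20 = 3.298 mol
n(Z) = 5.380 mol
n/ν for T = 3.298/3 = 1.099
n/ν for Z = 5.380/3 = 1.793
Smallest n/ν is T → limiting reagent.
n(G) produced = (3/3) × 3.298 = 3.298 mol
Step 2:
n(G) available = 3.298 mol
n(X) = 1.135 mol
n/ν for G = 3.298/2 = 1.649
n/ν for X = 1.135/1 = 1.135
Smallest n/ν is X → limiting reagent.
n(B) = (3/1) × 1.135 = 3.405 mol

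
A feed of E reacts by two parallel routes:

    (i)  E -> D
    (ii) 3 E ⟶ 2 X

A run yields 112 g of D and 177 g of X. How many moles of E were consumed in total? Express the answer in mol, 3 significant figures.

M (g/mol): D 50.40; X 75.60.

n(D) = 112 / 50.40 = 2.222 mol
n(X) = 177 / 75.60 = 2.341 mol
n(E) via (i) = (1/1)×2.222 = 2.222 mol
n(E) via (ii) = (3/2)×2.341 = 3.512 mol
total n(E) = 2.222 + 3.512 = 5.734 mol

5.73 mol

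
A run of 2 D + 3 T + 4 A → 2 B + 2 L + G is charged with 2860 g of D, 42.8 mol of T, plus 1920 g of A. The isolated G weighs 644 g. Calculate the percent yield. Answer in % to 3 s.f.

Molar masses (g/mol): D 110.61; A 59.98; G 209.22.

n(D) = 2860 / 110.61 = 25.86 mol
n(T) = 42.80 mol
n(A) = 1920 / 59.98 = 32.01 mol
n/ν for D = 25.86/2 = 12.93
n/ν for T = 42.80/3 = 14.27
n/ν for A = 32.01/4 = 8.003
Smallest n/ν is A → limiting reagent.
theoretical n(G) = (1/4) × 32.01 = 8.003 mol → 1674 g
% yield = 644 / 1674 × 100 = 38.47 %

38.5 %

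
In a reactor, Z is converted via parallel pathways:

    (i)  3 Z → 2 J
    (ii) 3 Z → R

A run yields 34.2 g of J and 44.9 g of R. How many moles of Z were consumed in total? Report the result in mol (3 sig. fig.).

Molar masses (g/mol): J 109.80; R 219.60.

n(J) = 34.2 / 109.80 = 0.3115 mol
n(R) = 44.9 / 219.60 = 0.2045 mol
n(Z) via (i) = (3/2)×0.3115 = 0.4673 mol
n(Z) via (ii) = (3/1)×0.2045 = 0.6135 mol
total n(Z) = 0.4673 + 0.6135 = 1.081 mol

1.08 mol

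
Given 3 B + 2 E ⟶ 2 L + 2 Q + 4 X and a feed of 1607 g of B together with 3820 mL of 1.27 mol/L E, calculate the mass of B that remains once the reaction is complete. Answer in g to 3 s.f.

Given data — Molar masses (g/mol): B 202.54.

n(B) = 1607 / 202.54 = 7.934 mol
n(E) = 1.27 × 3820/1000 = 4.851 mol
n/ν for B = 7.934/3 = 2.645
n/ν for E = 4.851/2 = 2.426
Smallest n/ν is E → limiting reagent.
B consumed = (3/2) × 4.851 = 7.277 mol
B remaining = 7.934 − 7.277 = 0.6570 mol
mass = 0.6570 × 202.54 = 133.1 g

133 g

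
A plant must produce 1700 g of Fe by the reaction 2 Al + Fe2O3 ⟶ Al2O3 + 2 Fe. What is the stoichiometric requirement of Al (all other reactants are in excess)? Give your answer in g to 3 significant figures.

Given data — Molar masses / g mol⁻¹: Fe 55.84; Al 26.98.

821 g

n(Fe) = 1700 / 55.84 = 30.44 mol
n(Al) = (2/2) × 30.44 = 30.44 mol
mass = 30.44 × 26.98 = 821.3 g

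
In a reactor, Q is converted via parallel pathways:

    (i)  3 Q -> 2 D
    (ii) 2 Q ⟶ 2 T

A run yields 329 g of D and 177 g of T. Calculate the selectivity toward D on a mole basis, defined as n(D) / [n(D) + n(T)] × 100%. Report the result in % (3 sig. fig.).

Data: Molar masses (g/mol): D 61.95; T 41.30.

55.3 %

n(D) = 329 / 61.95 = 5.311 mol
n(T) = 177 / 41.30 = 4.286 mol
selectivity = 5.311/(5.311+4.286) × 100 = 55.34 %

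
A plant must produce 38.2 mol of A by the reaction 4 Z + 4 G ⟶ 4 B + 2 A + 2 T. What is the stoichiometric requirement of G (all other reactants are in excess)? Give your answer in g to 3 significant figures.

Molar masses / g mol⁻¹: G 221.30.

n(A) = 38.20 mol
n(G) = (4/2) × 38.20 = 76.40 mol
mass = 76.40 × 221.30 = 16910 g

16900 g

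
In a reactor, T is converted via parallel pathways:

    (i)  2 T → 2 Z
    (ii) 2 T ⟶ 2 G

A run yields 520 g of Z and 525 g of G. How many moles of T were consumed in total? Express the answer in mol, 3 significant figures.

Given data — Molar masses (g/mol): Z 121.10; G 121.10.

8.63 mol

n(Z) = 520 / 121.10 = 4.294 mol
n(G) = 525 / 121.10 = 4.335 mol
n(T) via (i) = (2/2)×4.294 = 4.294 mol
n(T) via (ii) = (2/2)×4.335 = 4.335 mol
total n(T) = 4.294 + 4.335 = 8.629 mol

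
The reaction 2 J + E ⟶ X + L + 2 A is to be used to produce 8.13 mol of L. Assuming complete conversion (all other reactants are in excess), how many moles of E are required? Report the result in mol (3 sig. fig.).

n(L) = 8.130 mol
n(E) = (1/1) × 8.130 = 8.130 mol

8.13 mol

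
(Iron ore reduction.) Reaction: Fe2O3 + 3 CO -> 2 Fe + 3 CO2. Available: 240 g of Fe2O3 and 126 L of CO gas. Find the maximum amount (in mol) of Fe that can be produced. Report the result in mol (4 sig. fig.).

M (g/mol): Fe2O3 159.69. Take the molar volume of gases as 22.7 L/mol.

n(Fe2O3) = 240.0 / 159.69 = 1.503 mol
n(CO) = 126.0 / 22.7 = 5.551 mol
n/ν → Fe2O3: 1.503, CO: 1.850; Fe2O3 is limiting.
n(Fe) = (2/1) × 1.503 = 3.006 mol

3.006 mol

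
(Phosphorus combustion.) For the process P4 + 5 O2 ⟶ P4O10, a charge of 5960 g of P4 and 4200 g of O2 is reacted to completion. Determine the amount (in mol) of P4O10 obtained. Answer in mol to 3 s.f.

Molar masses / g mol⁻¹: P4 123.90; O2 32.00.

n(P4) = 5960 / 123.90 = 48.10 mol
n(O2) = 4200 / 32.00 = 131.3 mol
n/ν for P4 = 48.10/1 = 48.10
n/ν for O2 = 131.3/5 = 26.26
Smallest n/ν is O2 → limiting reagent.
n(P4O10) = (1/5) × 131.3 = 26.26 mol

26.3 mol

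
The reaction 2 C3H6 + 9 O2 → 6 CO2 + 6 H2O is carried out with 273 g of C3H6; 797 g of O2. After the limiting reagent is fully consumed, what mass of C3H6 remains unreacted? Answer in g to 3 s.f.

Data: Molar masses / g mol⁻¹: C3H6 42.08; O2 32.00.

n(C3H6) = 273.0 / 42.08 = 6.488 mol
n(O2) = 797.0 / 32.00 = 24.91 mol
n/ν for C3H6 = 6.488/2 = 3.244
n/ν for O2 = 24.91/9 = 2.768
Smallest n/ν is O2 → limiting reagent.
C3H6 consumed = (2/9) × 24.91 = 5.536 mol
C3H6 remaining = 6.488 − 5.536 = 0.9520 mol
mass = 0.9520 × 42.08 = 40.06 g

40.1 g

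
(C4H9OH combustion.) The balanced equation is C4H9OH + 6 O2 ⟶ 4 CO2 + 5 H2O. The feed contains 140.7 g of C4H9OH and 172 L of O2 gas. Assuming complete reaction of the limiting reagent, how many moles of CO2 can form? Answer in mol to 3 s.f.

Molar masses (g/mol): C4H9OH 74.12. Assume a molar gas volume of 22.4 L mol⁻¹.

n(C4H9OH) = 140.7 / 74.12 = 1.898 mol
n(O2) = 172.0 / 22.4 = 7.679 mol
n/ν for C4H9OH = 1.898/1 = 1.898
n/ν for O2 = 7.679/6 = 1.280
Smallest n/ν is O2 → limiting reagent.
n(CO2) = (4/6) × 7.679 = 5.119 mol

5.12 mol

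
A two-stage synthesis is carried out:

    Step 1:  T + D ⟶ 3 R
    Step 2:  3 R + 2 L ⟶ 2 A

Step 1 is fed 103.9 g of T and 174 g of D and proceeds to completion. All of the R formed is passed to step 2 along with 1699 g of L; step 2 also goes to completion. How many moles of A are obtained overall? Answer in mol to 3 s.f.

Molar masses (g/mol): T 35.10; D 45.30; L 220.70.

5.92 mol

Step 1:
n(T) = 103.9 / 35.10 = 2.960 mol
n(D) = 174.0 / 45.30 = 3.841 mol
n/ν for T = 2.960/1 = 2.960
n/ν for D = 3.841/1 = 3.841
Smallest n/ν is T → limiting reagent.
n(R) produced = (3/1) × 2.960 = 8.880 mol
Step 2:
n(R) available = 8.880 mol
n(L) = 1699 / 220.70 = 7.698 mol
n/ν for R = 8.880/3 = 2.960
n/ν for L = 7.698/2 = 3.849
Smallest n/ν is R → limiting reagent.
n(A) = (2/3) × 8.880 = 5.920 mol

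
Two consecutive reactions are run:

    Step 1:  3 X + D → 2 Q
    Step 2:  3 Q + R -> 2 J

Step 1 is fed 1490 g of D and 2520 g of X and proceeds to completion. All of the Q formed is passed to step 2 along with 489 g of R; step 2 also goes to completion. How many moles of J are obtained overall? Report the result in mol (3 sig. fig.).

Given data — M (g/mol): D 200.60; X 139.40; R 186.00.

Step 1:
n(D) = 1490 / 200.60 = 7.428 mol
n(X) = 2520 / 139.40 = 18.08 mol
n/ν for D = 7.428/1 = 7.428
n/ν for X = 18.08/3 = 6.027
Smallest n/ν is X → limiting reagent.
n(Q) produced = (2/3) × 18.08 = 12.05 mol
Step 2:
n(Q) available = 12.05 mol
n(R) = 489.0 / 186.00 = 2.629 mol
n/ν for Q = 12.05/3 = 4.017
n/ν for R = 2.629/1 = 2.629
Smallest n/ν is R → limiting reagent.
n(J) = (2/1) × 2.629 = 5.258 mol

5.26 mol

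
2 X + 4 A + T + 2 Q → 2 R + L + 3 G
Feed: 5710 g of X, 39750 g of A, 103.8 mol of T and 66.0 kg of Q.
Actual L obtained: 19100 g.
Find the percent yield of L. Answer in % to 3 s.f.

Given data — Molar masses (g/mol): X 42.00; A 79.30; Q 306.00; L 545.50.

51.5 %

n(X) = 5710 / 42.00 = 136.0 mol
n(A) = 39750 / 79.30 = 501.3 mol
n(T) = 103.8 mol
n(Q) = 66.00×1000 / 306.00 = 215.7 mol
n/ν → X: 68.00, A: 125.3, T: 103.8, Q: 107.9; X is limiting.
theoretical n(L) = (1/2) × 136.0 = 68.00 mol → 37090 g
% yield = 19100 / 37090 × 100 = 51.50 %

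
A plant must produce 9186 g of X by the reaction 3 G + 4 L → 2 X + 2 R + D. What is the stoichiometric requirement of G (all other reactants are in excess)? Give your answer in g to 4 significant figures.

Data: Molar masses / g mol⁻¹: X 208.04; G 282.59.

n(X) = 9186 / 208.04 = 44.15 mol
n(G) = (3/2) × 44.15 = 66.23 mol
mass = 66.23 × 282.59 = 18720 g

18720 g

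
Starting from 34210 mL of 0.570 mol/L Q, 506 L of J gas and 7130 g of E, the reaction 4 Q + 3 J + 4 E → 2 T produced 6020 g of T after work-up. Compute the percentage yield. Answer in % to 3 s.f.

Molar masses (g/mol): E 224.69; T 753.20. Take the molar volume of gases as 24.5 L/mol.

n(Q) = 0.570 × 34210/1000 = 19.50 mol
n(J) = 506.0 / 24.5 = 20.65 mol
n(E) = 7130 / 224.69 = 31.73 mol
n/ν for Q = 19.50/4 = 4.875
n/ν for J = 20.65/3 = 6.883
n/ν for E = 31.73/4 = 7.933
Smallest n/ν is Q → limiting reagent.
theoretical n(T) = (2/4) × 19.50 = 9.750 mol → 7344 g
% yield = 6020 / 7344 × 100 = 81.97 %

82.0 %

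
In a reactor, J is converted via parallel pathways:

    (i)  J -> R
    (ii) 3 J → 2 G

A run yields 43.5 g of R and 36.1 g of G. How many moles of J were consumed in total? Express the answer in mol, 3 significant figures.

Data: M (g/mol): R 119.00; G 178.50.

0.669 mol

n(R) = 43.5 / 119.00 = 0.3655 mol
n(G) = 36.1 / 178.50 = 0.2022 mol
n(J) via (i) = (1/1)×0.3655 = 0.3655 mol
n(J) via (ii) = (3/2)×0.2022 = 0.3033 mol
total n(J) = 0.3655 + 0.3033 = 0.6688 mol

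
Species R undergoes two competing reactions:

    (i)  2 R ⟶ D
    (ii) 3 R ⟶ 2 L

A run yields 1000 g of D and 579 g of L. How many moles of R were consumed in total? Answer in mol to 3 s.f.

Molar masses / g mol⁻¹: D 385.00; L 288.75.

n(D) = 1000 / 385.00 = 2.597 mol
n(L) = 579 / 288.75 = 2.005 mol
n(R) via (i) = (2/1)×2.597 = 5.194 mol
n(R) via (ii) = (3/2)×2.005 = 3.008 mol
total n(R) = 5.194 + 3.008 = 8.202 mol

8.20 mol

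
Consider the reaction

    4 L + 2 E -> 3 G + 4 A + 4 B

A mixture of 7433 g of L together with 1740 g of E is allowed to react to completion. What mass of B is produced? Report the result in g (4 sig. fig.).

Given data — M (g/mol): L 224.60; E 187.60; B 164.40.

n(L) = 7433 / 224.60 = 33.09 mol
n(E) = 1740 / 187.60 = 9.275 mol
n/ν for L = 33.09/4 = 8.273
n/ν for E = 9.275/2 = 4.638
Smallest n/ν is E → limiting reagent.
n(B) = (4/2) × 9.275 = 18.55 mol
mass = 18.55 × 164.40 = 3050 g

3050 g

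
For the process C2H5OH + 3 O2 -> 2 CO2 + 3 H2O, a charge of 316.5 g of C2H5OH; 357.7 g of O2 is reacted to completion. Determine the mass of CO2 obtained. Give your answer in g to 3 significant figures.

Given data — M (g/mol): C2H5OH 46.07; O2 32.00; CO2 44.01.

328 g

n(C2H5OH) = 316.5 / 46.07 = 6.870 mol
n(O2) = 357.7 / 32.00 = 11.18 mol
n/ν → C2H5OH: 6.870, O2: 3.727; O2 is limiting.
n(CO2) = (2/3) × 11.18 = 7.453 mol
mass = 7.453 × 44.01 = 328.0 g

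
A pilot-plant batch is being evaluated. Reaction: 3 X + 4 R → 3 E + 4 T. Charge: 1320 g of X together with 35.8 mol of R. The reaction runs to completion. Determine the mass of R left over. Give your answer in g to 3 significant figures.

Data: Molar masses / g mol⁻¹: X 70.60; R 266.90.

2900 g

n(X) = 1320 / 70.60 = 18.70 mol
n(R) = 35.80 mol
n/ν for X = 18.70/3 = 6.233
n/ν for R = 35.80/4 = 8.950
Smallest n/ν is X → limiting reagent.
R consumed = (4/3) × 18.70 = 24.93 mol
R remaining = 35.80 − 24.93 = 10.87 mol
mass = 10.87 × 266.90 = 2901 g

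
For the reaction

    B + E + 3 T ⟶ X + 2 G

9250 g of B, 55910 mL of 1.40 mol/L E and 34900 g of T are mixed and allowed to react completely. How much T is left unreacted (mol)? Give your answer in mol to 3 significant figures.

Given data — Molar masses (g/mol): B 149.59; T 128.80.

85.5 mol

n(B) = 9250 / 149.59 = 61.84 mol
n(E) = 1.40 × 55910/1000 = 78.27 mol
n(T) = 34900 / 128.80 = 271.0 mol
n/ν for B = 61.84/1 = 61.84
n/ν for E = 78.27/1 = 78.27
n/ν for T = 271.0/3 = 90.33
Smallest n/ν is B → limiting reagent.
T consumed = (3/1) × 61.84 = 185.5 mol
T remaining = 271.0 − 185.5 = 85.50 mol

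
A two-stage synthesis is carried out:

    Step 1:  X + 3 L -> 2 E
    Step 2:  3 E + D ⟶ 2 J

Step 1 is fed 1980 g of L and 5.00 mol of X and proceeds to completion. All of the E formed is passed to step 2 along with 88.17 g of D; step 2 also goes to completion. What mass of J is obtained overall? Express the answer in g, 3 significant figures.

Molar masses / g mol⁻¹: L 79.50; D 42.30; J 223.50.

932 g

Step 1:
n(L) = 1980 / 79.50 = 24.91 mol
n(X) = 5.000 mol
n/ν for L = 24.91/3 = 8.303
n/ν for X = 5.000/1 = 5.000
Smallest n/ν is X → limiting reagent.
n(E) produced = (2/1) × 5.000 = 10.00 mol
Step 2:
n(E) available = 10.00 mol
n(D) = 88.17 / 42.30 = 2.084 mol
n/ν for E = 10.00/3 = 3.333
n/ν for D = 2.084/1 = 2.084
Smallest n/ν is D → limiting reagent.
n(J) = (2/1) × 2.084 = 4.168 mol
mass = 4.168 × 223.50 = 931.5 g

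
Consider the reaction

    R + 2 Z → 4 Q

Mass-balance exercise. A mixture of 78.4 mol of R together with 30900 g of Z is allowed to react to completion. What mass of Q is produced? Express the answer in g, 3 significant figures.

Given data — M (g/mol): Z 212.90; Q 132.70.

n(R) = 78.40 mol
n(Z) = 30900 / 212.90 = 145.1 mol
n/ν → R: 78.40, Z: 72.55; Z is limiting.
n(Q) = (4/2) × 145.1 = 290.2 mol
mass = 290.2 × 132.70 = 38510 g

38500 g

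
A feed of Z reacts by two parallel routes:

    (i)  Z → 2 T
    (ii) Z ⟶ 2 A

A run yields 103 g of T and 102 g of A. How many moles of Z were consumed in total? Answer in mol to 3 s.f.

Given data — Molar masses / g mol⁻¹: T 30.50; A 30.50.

3.36 mol

n(T) = 103 / 30.50 = 3.377 mol
n(A) = 102 / 30.50 = 3.344 mol
n(Z) via (i) = (1/2)×3.377 = 1.689 mol
n(Z) via (ii) = (1/2)×3.344 = 1.672 mol
total n(Z) = 1.689 + 1.672 = 3.361 mol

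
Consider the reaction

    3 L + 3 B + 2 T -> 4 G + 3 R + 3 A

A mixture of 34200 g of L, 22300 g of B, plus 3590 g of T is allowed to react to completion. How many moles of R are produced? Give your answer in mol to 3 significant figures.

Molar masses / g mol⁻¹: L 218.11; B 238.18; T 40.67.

n(L) = 34200 / 218.11 = 156.8 mol
n(B) = 22300 / 238.18 = 93.63 mol
n(T) = 3590 / 40.67 = 88.27 mol
n/ν for L = 156.8/3 = 52.27
n/ν for B = 93.63/3 = 31.21
n/ν for T = 88.27/2 = 44.14
Smallest n/ν is B → limiting reagent.
n(R) = (3/3) × 93.63 = 93.63 mol

93.6 mol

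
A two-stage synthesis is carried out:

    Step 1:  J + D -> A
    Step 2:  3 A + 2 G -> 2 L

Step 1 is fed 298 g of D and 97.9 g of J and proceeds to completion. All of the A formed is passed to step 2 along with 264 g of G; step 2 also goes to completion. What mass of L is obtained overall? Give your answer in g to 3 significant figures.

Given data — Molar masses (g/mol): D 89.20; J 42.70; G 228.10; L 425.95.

Step 1:
n(D) = 298.0 / 89.20 = 3.341 mol
n(J) = 97.90 / 42.70 = 2.293 mol
n/ν for D = 3.341/1 = 3.341
n/ν for J = 2.293/1 = 2.293
Smallest n/ν is J → limiting reagent.
n(A) produced = (1/1) × 2.293 = 2.293 mol
Step 2:
n(A) available = 2.293 mol
n(G) = 264.0 / 228.10 = 1.157 mol
n/ν for A = 2.293/3 = 0.7643
n/ν for G = 1.157/2 = 0.5785
Smallest n/ν is G → limiting reagent.
n(L) = (2/2) × 1.157 = 1.157 mol
mass = 1.157 × 425.95 = 492.8 g

493 g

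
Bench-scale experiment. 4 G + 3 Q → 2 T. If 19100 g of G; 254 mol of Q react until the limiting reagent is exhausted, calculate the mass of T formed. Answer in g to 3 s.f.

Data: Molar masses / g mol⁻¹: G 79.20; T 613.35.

74000 g

n(G) = 19100 / 79.20 = 241.2 mol
n(Q) = 254.0 mol
n/ν → G: 60.30, Q: 84.67; G is limiting.
n(T) = (2/4) × 241.2 = 120.6 mol
mass = 120.6 × 613.35 = 73970 g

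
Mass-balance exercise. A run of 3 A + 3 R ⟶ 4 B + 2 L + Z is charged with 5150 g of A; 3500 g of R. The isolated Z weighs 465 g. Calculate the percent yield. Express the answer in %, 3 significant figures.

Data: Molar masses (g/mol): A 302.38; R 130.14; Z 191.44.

n(A) = 5150 / 302.38 = 17.03 mol
n(R) = 3500 / 130.14 = 26.89 mol
n/ν for A = 17.03/3 = 5.677
n/ν for R = 26.89/3 = 8.963
Smallest n/ν is A → limiting reagent.
theoretical n(Z) = (1/3) × 17.03 = 5.677 mol → 1087 g
% yield = 465 / 1087 × 100 = 42.78 %

42.8 %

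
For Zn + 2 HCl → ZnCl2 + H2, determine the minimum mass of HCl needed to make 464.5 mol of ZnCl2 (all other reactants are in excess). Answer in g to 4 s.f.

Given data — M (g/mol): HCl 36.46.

n(ZnCl2) = 464.5 mol
n(HCl) = (2/1) × 464.5 = 929.0 mol
mass = 929.0 × 36.46 = 33870 g

33870 g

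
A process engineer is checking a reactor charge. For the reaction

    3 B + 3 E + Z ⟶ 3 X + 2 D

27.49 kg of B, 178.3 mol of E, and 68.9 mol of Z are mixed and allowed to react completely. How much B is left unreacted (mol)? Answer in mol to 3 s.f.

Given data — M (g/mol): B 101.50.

92.5 mol

n(B) = 27.49×1000 / 101.50 = 270.8 mol
n(E) = 178.3 mol
n(Z) = 68.90 mol
n/ν for B = 270.8/3 = 90.27
n/ν for E = 178.3/3 = 59.43
n/ν for Z = 68.90/1 = 68.90
Smallest n/ν is E → limiting reagent.
B consumed = (3/3) × 178.3 = 178.3 mol
B remaining = 270.8 − 178.3 = 92.50 mol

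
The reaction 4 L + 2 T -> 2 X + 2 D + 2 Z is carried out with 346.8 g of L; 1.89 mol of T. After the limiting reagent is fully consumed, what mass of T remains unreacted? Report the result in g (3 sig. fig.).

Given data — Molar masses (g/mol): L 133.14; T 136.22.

80.0 g

n(L) = 346.8 / 133.14 = 2.605 mol
n(T) = 1.890 mol
n/ν → L: 0.6513, T: 0.9450; L is limiting.
T consumed = (2/4) × 2.605 = 1.303 mol
T remaining = 1.890 − 1.303 = 0.5870 mol
mass = 0.5870 × 136.22 = 79.96 g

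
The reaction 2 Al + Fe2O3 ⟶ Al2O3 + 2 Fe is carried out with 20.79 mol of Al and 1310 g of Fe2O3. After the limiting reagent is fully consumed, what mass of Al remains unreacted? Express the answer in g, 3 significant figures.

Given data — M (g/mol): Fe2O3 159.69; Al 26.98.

118 g

n(Al) = 20.79 mol
n(Fe2O3) = 1310 / 159.69 = 8.203 mol
n/ν for Al = 20.79/2 = 10.40
n/ν for Fe2O3 = 8.203/1 = 8.203
Smallest n/ν is Fe2O3 → limiting reagent.
Al consumed = (2/1) × 8.203 = 16.41 mol
Al remaining = 20.79 − 16.41 = 4.380 mol
mass = 4.380 × 26.98 = 118.2 g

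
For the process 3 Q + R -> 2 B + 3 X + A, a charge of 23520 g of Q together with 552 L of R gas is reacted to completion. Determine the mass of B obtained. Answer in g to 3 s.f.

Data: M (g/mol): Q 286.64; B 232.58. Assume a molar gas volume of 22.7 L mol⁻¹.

11300 g

n(Q) = 23520 / 286.64 = 82.05 mol
n(R) = 552.0 / 22.7 = 24.32 mol
n/ν for Q = 82.05/3 = 27.35
n/ν for R = 24.32/1 = 24.32
Smallest n/ν is R → limiting reagent.
n(B) = (2/1) × 24.32 = 48.64 mol
mass = 48.64 × 232.58 = 11310 g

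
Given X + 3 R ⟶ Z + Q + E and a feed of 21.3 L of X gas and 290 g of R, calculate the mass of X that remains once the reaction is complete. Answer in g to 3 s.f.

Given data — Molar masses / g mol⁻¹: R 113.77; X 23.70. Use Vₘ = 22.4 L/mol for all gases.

n(X) = 21.30 / 22.4 = 0.9509 mol
n(R) = 290.0 / 113.77 = 2.549 mol
n/ν for X = 0.9509/1 = 0.9509
n/ν for R = 2.549/3 = 0.8497
Smallest n/ν is R → limiting reagent.
X consumed = (1/3) × 2.549 = 0.8497 mol
X remaining = 0.9509 − 0.8497 = 0.1012 mol
mass = 0.1012 × 23.70 = 2.398 g

2.40 g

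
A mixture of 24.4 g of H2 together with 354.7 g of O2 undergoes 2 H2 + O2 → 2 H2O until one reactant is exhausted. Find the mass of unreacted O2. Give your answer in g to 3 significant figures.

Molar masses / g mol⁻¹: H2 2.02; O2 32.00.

n(H2) = 24.40 / 2.02 = 12.08 mol
n(O2) = 354.7 / 32.00 = 11.08 mol
n/ν for H2 = 12.08/2 = 6.040
n/ν for O2 = 11.08/1 = 11.08
Smallest n/ν is H2 → limiting reagent.
O2 consumed = (1/2) × 12.08 = 6.040 mol
O2 remaining = 11.08 − 6.040 = 5.040 mol
mass = 5.040 × 32.00 = 161.3 g

161 g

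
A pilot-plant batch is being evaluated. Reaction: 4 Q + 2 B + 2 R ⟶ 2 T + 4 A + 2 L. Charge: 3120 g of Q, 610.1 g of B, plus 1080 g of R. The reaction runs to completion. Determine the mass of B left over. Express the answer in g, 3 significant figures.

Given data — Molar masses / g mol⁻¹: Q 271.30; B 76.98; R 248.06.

n(Q) = 3120 / 271.30 = 11.50 mol
n(B) = 610.1 / 76.98 = 7.925 mol
n(R) = 1080 / 248.06 = 4.354 mol
n/ν → Q: 2.875, B: 3.963, R: 2.177; R is limiting.
B consumed = (2/2) × 4.354 = 4.354 mol
B remaining = 7.925 − 4.354 = 3.571 mol
mass = 3.571 × 76.98 = 274.9 g

275 g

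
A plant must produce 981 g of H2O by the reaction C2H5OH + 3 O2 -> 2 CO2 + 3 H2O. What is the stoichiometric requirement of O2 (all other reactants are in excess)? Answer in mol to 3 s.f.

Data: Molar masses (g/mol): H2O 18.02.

n(H2O) = 981 / 18.02 = 54.44 mol
n(O2) = (3/3) × 54.44 = 54.44 mol

54.4 mol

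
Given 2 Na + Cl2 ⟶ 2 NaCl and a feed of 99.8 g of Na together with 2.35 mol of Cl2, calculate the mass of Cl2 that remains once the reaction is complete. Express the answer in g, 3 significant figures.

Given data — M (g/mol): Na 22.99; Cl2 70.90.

12.7 g

n(Na) = 99.80 / 22.99 = 4.341 mol
n(Cl2) = 2.350 mol
n/ν → Na: 2.171, Cl2: 2.350; Na is limiting.
Cl2 consumed = (1/2) × 4.341 = 2.171 mol
Cl2 remaining = 2.350 − 2.171 = 0.1790 mol
mass = 0.1790 × 70.90 = 12.69 g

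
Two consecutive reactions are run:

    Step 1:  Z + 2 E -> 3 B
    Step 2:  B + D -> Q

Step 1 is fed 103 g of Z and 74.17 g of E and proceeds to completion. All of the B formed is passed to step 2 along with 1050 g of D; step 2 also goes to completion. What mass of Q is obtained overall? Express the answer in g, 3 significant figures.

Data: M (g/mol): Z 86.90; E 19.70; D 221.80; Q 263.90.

Step 1:
n(Z) = 103.0 / 86.90 = 1.185 mol
n(E) = 74.17 / 19.70 = 3.765 mol
n/ν for Z = 1.185/1 = 1.185
n/ν for E = 3.765/2 = 1.883
Smallest n/ν is Z → limiting reagent.
n(B) produced = (3/1) × 1.185 = 3.555 mol
Step 2:
n(B) available = 3.555 mol
n(D) = 1050 / 221.80 = 4.734 mol
n/ν for B = 3.555/1 = 3.555
n/ν for D = 4.734/1 = 4.734
Smallest n/ν is B → limiting reagent.
n(Q) = (1/1) × 3.555 = 3.555 mol
mass = 3.555 × 263.90 = 938.2 g

938 g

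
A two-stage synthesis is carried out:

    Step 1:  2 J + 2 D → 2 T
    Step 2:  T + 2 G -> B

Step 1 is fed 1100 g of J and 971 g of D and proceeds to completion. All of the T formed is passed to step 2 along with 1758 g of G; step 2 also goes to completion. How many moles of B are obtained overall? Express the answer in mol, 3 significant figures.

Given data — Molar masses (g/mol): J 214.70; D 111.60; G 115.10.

5.12 mol

Step 1:
n(J) = 1100 / 214.70 = 5.123 mol
n(D) = 971.0 / 111.60 = 8.701 mol
n/ν → J: 2.562, D: 4.351; J is limiting.
n(T) produced = (2/2) × 5.123 = 5.123 mol
Step 2:
n(T) available = 5.123 mol
n(G) = 1758 / 115.10 = 15.27 mol
n/ν → T: 5.123, G: 7.635; T is limiting.
n(B) = (1/1) × 5.123 = 5.123 mol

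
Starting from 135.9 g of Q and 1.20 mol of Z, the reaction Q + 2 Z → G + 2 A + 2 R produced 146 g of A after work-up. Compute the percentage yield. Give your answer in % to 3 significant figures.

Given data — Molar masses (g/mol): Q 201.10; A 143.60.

84.7 %

n(Q) = 135.9 / 201.10 = 0.6758 mol
n(Z) = 1.200 mol
n/ν for Q = 0.6758/1 = 0.6758
n/ν for Z = 1.200/2 = 0.6000
Smallest n/ν is Z → limiting reagent.
theoretical n(A) = (2/2) × 1.200 = 1.200 mol → 172.3 g
% yield = 146 / 172.3 × 100 = 84.74 %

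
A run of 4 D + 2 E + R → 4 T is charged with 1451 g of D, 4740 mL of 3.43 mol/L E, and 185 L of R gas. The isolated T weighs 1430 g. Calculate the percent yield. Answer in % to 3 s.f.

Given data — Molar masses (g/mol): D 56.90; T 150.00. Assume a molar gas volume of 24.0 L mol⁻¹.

37.4 %

n(D) = 1451 / 56.90 = 25.50 mol
n(E) = 3.43 × 4740/1000 = 16.26 mol
n(R) = 185.0 / 24.0 = 7.708 mol
n/ν for D = 25.50/4 = 6.375
n/ν for E = 16.26/2 = 8.130
n/ν for R = 7.708/1 = 7.708
Smallest n/ν is D → limiting reagent.
theoretical n(T) = (4/4) × 25.50 = 25.50 mol → 3825 g
% yield = 1430 / 3825 × 100 = 37.39 %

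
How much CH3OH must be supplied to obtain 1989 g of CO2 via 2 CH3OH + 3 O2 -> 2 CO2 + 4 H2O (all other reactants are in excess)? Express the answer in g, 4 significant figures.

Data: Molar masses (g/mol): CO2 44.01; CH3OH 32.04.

1448 g

n(CO2) = 1989 / 44.01 = 45.19 mol
n(CH3OH) = (2/2) × 45.19 = 45.19 mol
mass = 45.19 × 32.04 = 1448 g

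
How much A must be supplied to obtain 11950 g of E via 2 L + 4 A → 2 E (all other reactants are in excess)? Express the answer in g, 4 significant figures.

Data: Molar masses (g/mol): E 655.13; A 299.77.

10940 g

n(E) = 11950 / 655.13 = 18.24 mol
n(A) = (4/2) × 18.24 = 36.48 mol
mass = 36.48 × 299.77 = 10940 g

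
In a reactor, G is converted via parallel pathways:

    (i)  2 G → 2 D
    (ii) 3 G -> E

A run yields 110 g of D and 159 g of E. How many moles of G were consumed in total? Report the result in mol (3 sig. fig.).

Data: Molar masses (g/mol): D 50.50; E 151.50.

5.33 mol

n(D) = 110 / 50.50 = 2.178 mol
n(E) = 159 / 151.50 = 1.050 mol
n(G) via (i) = (2/2)×2.178 = 2.178 mol
n(G) via (ii) = (3/1)×1.050 = 3.150 mol
total n(G) = 2.178 + 3.150 = 5.328 mol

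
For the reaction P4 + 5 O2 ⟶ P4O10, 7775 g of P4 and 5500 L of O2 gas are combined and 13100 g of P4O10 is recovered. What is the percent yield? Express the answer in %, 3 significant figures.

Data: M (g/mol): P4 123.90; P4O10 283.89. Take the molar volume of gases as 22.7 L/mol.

n(P4) = 7775 / 123.90 = 62.75 mol
n(O2) = 5500 / 22.7 = 242.3 mol
n/ν → P4: 62.75, O2: 48.46; O2 is limiting.
theoretical n(P4O10) = (1/5) × 242.3 = 48.46 mol → 13760 g
% yield = 13100 / 13760 × 100 = 95.20 %

95.2 %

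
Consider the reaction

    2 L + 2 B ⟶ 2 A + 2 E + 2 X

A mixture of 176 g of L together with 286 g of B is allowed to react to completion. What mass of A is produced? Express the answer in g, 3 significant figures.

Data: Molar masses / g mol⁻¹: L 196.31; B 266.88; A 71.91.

64.5 g

n(L) = 176.0 / 196.31 = 0.8965 mol
n(B) = 286.0 / 266.88 = 1.072 mol
n/ν → L: 0.4483, B: 0.5360; L is limiting.
n(A) = (2/2) × 0.8965 = 0.8965 mol
mass = 0.8965 × 71.91 = 64.47 g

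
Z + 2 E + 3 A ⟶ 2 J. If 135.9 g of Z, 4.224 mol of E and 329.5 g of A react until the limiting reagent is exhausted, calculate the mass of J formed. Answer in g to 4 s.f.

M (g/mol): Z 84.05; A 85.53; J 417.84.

1073 g

n(Z) = 135.9 / 84.05 = 1.617 mol
n(E) = 4.224 mol
n(A) = 329.5 / 85.53 = 3.852 mol
n/ν → Z: 1.617, E: 2.112, A: 1.284; A is limiting.
n(J) = (2/3) × 3.852 = 2.568 mol
mass = 2.568 × 417.84 = 1073 g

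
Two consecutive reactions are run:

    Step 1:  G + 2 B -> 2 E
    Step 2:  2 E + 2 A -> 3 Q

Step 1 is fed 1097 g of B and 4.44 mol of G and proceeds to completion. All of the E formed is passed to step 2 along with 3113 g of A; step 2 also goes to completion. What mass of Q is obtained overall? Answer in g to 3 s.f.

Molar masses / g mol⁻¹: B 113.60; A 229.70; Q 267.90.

Step 1:
n(B) = 1097 / 113.60 = 9.657 mol
n(G) = 4.440 mol
n/ν for B = 9.657/2 = 4.829
n/ν for G = 4.440/1 = 4.440
Smallest n/ν is G → limiting reagent.
n(E) produced = (2/1) × 4.440 = 8.880 mol
Step 2:
n(E) available = 8.880 mol
n(A) = 3113 / 229.70 = 13.55 mol
n/ν for E = 8.880/2 = 4.440
n/ν for A = 13.55/2 = 6.775
Smallest n/ν is E → limiting reagent.
n(Q) = (3/2) × 8.880 = 13.32 mol
mass = 13.32 × 267.90 = 3568 g

3570 g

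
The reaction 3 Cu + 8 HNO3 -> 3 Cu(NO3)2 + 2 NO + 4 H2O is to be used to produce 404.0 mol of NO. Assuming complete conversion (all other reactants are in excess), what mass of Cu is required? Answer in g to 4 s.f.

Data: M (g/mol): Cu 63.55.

n(NO) = 404.0 mol
n(Cu) = (3/2) × 404.0 = 606.0 mol
mass = 606.0 × 63.55 = 38510 g

38510 g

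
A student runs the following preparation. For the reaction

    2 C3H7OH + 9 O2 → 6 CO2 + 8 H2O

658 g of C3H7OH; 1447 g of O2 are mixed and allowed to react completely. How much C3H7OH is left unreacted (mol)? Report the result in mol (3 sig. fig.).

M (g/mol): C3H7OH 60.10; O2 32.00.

0.900 mol

n(C3H7OH) = 658.0 / 60.10 = 10.95 mol
n(O2) = 1447 / 32.00 = 45.22 mol
n/ν for C3H7OH = 10.95/2 = 5.475
n/ν for O2 = 45.22/9 = 5.024
Smallest n/ν is O2 → limiting reagent.
C3H7OH consumed = (2/9) × 45.22 = 10.05 mol
C3H7OH remaining = 10.95 − 10.05 = 0.9000 mol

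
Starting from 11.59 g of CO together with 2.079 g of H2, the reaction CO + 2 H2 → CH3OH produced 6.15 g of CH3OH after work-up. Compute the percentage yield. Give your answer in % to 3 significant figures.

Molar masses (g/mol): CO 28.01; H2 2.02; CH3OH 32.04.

46.4 %

n(CO) = 11.59 / 28.01 = 0.4138 mol
n(H2) = 2.079 / 2.02 = 1.029 mol
n/ν for CO = 0.4138/1 = 0.4138
n/ν for H2 = 1.029/2 = 0.5145
Smallest n/ν is CO → limiting reagent.
theoretical n(CH3OH) = (1/1) × 0.4138 = 0.4138 mol → 13.26 g
% yield = 6.15 / 13.26 × 100 = 46.38 %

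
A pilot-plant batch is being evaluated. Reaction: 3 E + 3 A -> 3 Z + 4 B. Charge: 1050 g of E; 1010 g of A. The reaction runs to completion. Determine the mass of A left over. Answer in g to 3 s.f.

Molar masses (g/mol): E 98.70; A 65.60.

n(E) = 1050 / 98.70 = 10.64 mol
n(A) = 1010 / 65.60 = 15.40 mol
n/ν → E: 3.547, A: 5.133; E is limiting.
A consumed = (3/3) × 10.64 = 10.64 mol
A remaining = 15.40 − 10.64 = 4.760 mol
mass = 4.760 × 65.60 = 312.3 g

312 g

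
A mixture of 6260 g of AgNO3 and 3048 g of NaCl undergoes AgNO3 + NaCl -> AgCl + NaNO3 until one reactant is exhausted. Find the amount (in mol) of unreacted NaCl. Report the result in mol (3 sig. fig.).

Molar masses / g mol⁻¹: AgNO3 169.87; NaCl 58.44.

15.3 mol

n(AgNO3) = 6260 / 169.87 = 36.85 mol
n(NaCl) = 3048 / 58.44 = 52.16 mol
n/ν for AgNO3 = 36.85/1 = 36.85
n/ν for NaCl = 52.16/1 = 52.16
Smallest n/ν is AgNO3 → limiting reagent.
NaCl consumed = (1/1) × 36.85 = 36.85 mol
NaCl remaining = 52.16 − 36.85 = 15.31 mol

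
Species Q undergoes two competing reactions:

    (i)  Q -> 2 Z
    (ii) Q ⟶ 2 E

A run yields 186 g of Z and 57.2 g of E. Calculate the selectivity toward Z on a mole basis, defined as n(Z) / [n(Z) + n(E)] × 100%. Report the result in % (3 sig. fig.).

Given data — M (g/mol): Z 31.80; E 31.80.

76.5 %

n(Z) = 186 / 31.80 = 5.849 mol
n(E) = 57.2 / 31.80 = 1.799 mol
selectivity = 5.849/(5.849+1.799) × 100 = 76.48 %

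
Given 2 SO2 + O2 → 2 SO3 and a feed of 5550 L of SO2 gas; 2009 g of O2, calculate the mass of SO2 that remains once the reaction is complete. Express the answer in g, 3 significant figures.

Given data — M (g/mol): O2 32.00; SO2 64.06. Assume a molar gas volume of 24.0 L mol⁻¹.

6770 g

n(SO2) = 5550 / 24.0 = 231.3 mol
n(O2) = 2009 / 32.00 = 62.78 mol
n/ν for SO2 = 231.3/2 = 115.7
n/ν for O2 = 62.78/1 = 62.78
Smallest n/ν is O2 → limiting reagent.
SO2 consumed = (2/1) × 62.78 = 125.6 mol
SO2 remaining = 231.3 − 125.6 = 105.7 mol
mass = 105.7 × 64.06 = 6771 g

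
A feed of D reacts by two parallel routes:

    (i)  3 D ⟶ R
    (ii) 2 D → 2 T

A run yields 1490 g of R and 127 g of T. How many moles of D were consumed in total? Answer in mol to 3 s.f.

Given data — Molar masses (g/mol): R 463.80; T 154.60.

10.5 mol

n(R) = 1490 / 463.80 = 3.213 mol
n(T) = 127 / 154.60 = 0.8215 mol
n(D) via (i) = (3/1)×3.213 = 9.639 mol
n(D) via (ii) = (2/2)×0.8215 = 0.8215 mol
total n(D) = 9.639 + 0.8215 = 10.46 mol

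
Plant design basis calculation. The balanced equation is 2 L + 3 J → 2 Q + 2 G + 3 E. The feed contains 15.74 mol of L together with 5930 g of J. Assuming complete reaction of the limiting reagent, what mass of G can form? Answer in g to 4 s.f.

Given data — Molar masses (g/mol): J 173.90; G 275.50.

4336 g

n(L) = 15.74 mol
n(J) = 5930 / 173.90 = 34.10 mol
n/ν for L = 15.74/2 = 7.870
n/ν for J = 34.10/3 = 11.37
Smallest n/ν is L → limiting reagent.
n(G) = (2/2) × 15.74 = 15.74 mol
mass = 15.74 × 275.50 = 4336 g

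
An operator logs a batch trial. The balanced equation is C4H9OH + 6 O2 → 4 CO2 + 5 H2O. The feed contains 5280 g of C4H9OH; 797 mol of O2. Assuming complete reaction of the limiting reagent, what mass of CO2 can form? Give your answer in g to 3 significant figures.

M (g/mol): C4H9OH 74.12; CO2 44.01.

12500 g

n(C4H9OH) = 5280 / 74.12 = 71.24 mol
n(O2) = 797.0 mol
n/ν for C4H9OH = 71.24/1 = 71.24
n/ν for O2 = 797.0/6 = 132.8
Smallest n/ν is C4H9OH → limiting reagent.
n(CO2) = (4/1) × 71.24 = 285.0 mol
mass = 285.0 × 44.01 = 12540 g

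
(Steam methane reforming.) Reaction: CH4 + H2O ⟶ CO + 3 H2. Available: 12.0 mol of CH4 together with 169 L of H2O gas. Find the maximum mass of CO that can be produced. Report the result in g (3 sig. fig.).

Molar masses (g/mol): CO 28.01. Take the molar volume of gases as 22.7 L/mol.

n(CH4) = 12.00 mol
n(H2O) = 169.0 / 22.7 = 7.445 mol
n/ν for CH4 = 12.00/1 = 12.00
n/ν for H2O = 7.445/1 = 7.445
Smallest n/ν is H2O → limiting reagent.
n(CO) = (1/1) × 7.445 = 7.445 mol
mass = 7.445 × 28.01 = 208.5 g

209 g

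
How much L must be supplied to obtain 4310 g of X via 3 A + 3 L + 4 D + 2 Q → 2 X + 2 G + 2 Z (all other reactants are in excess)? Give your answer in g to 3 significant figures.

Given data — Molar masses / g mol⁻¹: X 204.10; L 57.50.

1820 g

n(X) = 4310 / 204.10 = 21.12 mol
n(L) = (3/2) × 21.12 = 31.68 mol
mass = 31.68 × 57.50 = 1822 g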